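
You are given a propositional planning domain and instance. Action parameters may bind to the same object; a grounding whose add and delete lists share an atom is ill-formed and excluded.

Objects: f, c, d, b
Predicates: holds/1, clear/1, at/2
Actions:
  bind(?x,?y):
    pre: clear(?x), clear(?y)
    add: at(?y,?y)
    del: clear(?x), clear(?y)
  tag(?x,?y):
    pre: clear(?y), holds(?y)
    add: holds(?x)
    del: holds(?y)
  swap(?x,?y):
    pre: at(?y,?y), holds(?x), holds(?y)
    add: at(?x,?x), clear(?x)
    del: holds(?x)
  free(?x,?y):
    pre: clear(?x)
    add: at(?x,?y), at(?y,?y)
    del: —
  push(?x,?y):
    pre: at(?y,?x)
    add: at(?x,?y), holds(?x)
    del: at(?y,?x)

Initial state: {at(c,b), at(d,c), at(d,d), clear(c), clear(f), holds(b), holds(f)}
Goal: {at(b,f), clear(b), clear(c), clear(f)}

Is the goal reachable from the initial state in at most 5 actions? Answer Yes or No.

Yes

1. tag(d,f)  →  {at(c,b), at(d,c), at(d,d), clear(c), clear(f), holds(b), holds(d)}
2. swap(b,d)  →  {at(b,b), at(c,b), at(d,c), at(d,d), clear(b), clear(c), clear(f), holds(d)}
3. free(b,f)  →  {at(b,b), at(b,f), at(c,b), at(d,c), at(d,d), at(f,f), clear(b), clear(c), clear(f), holds(d)}
optimal plan length = 3; 3 ≤ 5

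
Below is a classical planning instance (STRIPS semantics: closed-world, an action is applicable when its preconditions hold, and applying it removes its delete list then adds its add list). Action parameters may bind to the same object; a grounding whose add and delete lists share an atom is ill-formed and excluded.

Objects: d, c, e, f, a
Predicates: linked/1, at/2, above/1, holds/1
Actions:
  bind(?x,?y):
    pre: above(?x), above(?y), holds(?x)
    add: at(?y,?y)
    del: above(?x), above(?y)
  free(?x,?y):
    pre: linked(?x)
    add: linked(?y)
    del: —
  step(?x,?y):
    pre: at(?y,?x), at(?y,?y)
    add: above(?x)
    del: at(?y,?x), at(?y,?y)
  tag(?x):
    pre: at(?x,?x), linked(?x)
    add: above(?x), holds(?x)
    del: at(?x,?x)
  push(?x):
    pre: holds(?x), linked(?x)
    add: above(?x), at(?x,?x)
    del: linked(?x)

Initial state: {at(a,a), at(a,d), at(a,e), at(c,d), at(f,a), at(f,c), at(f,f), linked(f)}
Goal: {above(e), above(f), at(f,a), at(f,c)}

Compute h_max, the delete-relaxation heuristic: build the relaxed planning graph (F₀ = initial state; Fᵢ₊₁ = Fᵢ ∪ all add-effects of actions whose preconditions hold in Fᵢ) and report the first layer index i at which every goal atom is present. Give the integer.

1

F0 = init (8 atoms)
F1 = F0 ∪ {above(a), above(c), above(d), above(e), above(f), holds(f), linked(a), linked(c), linked(d), linked(e)}  (18 atoms)
goal ⊆ F1  ⇒  h_max = 1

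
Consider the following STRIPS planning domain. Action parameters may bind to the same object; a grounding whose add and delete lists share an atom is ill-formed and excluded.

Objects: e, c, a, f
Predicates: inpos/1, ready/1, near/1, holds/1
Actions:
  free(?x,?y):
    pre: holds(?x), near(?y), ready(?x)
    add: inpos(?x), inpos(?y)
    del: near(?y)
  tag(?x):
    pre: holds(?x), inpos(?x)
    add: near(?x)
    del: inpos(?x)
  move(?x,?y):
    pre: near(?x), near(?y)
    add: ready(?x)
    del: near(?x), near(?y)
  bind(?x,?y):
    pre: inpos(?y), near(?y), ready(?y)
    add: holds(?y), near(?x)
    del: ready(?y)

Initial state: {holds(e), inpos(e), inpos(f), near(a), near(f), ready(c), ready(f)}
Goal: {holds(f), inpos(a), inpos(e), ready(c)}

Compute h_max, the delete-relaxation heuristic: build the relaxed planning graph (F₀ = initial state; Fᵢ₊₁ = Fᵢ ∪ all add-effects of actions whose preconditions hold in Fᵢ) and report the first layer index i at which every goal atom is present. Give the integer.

F0 = init (7 atoms)
F1 = F0 ∪ {holds(f), near(c), near(e), ready(a)}  (11 atoms)
F2 = F1 ∪ {inpos(a), inpos(c), ready(e)}  (14 atoms)
goal ⊆ F2  ⇒  h_max = 2

2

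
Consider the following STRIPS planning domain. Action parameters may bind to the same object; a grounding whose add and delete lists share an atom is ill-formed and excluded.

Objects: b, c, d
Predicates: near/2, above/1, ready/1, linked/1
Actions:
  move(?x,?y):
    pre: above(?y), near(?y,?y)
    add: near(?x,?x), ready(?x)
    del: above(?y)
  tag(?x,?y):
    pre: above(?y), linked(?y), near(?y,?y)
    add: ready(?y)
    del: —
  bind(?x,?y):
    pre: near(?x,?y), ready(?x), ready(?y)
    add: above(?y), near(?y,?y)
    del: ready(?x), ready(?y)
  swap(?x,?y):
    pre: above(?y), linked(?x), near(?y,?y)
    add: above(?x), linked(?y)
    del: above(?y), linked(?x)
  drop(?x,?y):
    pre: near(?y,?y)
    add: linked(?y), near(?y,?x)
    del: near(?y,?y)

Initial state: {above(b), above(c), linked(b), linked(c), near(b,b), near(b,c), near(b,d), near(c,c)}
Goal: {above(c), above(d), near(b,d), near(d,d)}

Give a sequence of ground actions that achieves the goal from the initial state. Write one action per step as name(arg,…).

1. move(d,b)  →  {above(c), linked(b), linked(c), near(b,b), near(b,c), near(b,d), near(c,c), near(d,d), ready(d)}
2. bind(d,d)  →  {above(c), above(d), linked(b), linked(c), near(b,b), near(b,c), near(b,d), near(c,c), near(d,d)}

move(d,b); bind(d,d)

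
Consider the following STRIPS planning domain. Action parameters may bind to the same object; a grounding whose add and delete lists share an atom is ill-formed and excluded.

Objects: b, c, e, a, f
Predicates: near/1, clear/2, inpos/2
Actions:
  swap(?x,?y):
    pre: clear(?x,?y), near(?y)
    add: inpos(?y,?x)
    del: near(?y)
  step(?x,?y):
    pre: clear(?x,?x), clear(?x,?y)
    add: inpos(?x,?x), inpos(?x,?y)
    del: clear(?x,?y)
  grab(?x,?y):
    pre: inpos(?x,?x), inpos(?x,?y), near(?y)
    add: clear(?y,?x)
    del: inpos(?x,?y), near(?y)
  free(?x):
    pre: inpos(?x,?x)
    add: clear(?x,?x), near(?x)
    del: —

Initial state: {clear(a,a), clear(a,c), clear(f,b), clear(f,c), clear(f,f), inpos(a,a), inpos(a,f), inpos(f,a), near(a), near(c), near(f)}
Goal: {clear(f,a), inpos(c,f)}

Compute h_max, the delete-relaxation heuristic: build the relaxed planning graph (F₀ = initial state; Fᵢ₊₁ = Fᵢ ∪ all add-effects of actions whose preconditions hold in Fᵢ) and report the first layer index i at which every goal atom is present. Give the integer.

F0 = init (11 atoms)
F1 = F0 ∪ {clear(f,a), inpos(a,c), inpos(c,a), inpos(c,f), inpos(f,b), inpos(f,c), inpos(f,f)}  (18 atoms)
goal ⊆ F1  ⇒  h_max = 1

1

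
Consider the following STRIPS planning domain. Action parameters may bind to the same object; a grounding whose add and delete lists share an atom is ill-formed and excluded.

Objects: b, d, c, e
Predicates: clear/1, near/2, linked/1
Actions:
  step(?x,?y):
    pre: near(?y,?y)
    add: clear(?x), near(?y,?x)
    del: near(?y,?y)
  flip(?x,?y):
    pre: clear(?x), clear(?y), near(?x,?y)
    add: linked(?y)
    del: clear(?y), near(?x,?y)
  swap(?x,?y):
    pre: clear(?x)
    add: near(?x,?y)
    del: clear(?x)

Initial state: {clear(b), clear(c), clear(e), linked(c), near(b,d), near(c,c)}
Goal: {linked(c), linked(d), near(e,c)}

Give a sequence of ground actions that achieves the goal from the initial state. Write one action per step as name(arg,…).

step(d,c); flip(b,d); swap(e,c)

1. step(d,c)  →  {clear(b), clear(c), clear(d), clear(e), linked(c), near(b,d), near(c,d)}
2. flip(b,d)  →  {clear(b), clear(c), clear(e), linked(c), linked(d), near(c,d)}
3. swap(e,c)  →  {clear(b), clear(c), linked(c), linked(d), near(c,d), near(e,c)}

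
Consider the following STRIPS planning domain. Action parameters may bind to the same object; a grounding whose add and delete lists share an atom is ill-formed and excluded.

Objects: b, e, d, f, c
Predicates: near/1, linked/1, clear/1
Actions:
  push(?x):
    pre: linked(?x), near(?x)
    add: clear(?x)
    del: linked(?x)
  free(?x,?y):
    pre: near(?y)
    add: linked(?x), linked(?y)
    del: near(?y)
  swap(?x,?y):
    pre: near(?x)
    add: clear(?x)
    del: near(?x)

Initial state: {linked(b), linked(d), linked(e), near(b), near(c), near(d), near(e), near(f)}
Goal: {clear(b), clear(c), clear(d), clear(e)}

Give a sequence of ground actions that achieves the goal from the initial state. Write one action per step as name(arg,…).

push(b); push(e); push(d); swap(c,b)

1. push(b)  →  {clear(b), linked(d), linked(e), near(b), near(c), near(d), near(e), near(f)}
2. push(e)  →  {clear(b), clear(e), linked(d), near(b), near(c), near(d), near(e), near(f)}
3. push(d)  →  {clear(b), clear(d), clear(e), near(b), near(c), near(d), near(e), near(f)}
4. swap(c,b)  →  {clear(b), clear(c), clear(d), clear(e), near(b), near(d), near(e), near(f)}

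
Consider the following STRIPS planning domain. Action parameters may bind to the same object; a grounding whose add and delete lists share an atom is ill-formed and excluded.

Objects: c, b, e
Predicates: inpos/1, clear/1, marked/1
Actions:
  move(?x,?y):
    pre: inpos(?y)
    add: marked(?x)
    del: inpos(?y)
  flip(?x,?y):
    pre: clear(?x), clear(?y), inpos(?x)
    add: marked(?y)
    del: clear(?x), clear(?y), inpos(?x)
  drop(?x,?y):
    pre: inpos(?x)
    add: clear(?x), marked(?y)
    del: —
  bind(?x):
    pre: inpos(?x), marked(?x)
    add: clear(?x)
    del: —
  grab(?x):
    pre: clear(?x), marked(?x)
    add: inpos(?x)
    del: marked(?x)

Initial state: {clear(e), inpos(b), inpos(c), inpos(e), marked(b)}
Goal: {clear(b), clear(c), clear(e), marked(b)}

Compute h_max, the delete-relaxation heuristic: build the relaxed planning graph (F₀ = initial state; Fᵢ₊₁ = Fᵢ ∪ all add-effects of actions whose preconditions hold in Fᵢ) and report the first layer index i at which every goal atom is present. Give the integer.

F0 = init (5 atoms)
F1 = F0 ∪ {clear(b), clear(c), marked(c), marked(e)}  (9 atoms)
goal ⊆ F1  ⇒  h_max = 1

1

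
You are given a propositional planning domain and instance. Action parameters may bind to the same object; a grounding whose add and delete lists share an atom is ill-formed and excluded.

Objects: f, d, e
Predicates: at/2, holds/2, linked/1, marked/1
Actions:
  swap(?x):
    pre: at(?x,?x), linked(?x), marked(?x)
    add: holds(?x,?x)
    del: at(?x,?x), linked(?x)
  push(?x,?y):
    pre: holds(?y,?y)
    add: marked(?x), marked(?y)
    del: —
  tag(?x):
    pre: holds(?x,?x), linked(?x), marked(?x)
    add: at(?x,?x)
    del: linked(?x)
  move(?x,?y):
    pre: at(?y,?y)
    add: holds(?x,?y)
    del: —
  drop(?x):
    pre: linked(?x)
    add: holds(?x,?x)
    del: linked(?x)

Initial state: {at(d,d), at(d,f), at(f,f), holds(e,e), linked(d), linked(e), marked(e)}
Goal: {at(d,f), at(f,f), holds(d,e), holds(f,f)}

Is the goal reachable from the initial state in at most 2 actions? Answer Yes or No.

No

1. tag(e)  →  {at(d,d), at(d,f), at(e,e), at(f,f), holds(e,e), linked(d), marked(e)}
2. move(f,f)  →  {at(d,d), at(d,f), at(e,e), at(f,f), holds(e,e), holds(f,f), linked(d), marked(e)}
3. move(d,e)  →  {at(d,d), at(d,f), at(e,e), at(f,f), holds(d,e), holds(e,e), holds(f,f), linked(d), marked(e)}
optimal plan length = 3; 3 > 2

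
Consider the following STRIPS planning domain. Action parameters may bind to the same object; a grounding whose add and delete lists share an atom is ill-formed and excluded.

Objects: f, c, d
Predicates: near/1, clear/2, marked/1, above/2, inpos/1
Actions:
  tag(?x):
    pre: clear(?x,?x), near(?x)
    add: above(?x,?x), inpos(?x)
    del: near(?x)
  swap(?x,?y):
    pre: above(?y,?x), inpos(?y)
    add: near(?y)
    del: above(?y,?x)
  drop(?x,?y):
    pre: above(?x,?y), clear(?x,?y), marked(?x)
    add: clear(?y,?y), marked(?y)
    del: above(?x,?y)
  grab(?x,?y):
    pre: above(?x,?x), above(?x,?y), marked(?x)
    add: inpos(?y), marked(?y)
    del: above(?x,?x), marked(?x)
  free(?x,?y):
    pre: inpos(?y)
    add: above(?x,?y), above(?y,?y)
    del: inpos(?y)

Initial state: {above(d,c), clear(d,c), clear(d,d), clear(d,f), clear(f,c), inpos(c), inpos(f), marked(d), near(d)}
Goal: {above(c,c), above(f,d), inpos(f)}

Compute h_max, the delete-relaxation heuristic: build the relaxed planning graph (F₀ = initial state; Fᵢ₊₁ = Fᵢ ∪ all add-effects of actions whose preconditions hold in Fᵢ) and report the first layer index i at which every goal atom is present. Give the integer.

2

F0 = init (9 atoms)
F1 = F0 ∪ {above(c,c), above(c,f), above(d,d), above(d,f), above(f,c), above(f,f), clear(c,c), inpos(d), marked(c)}  (18 atoms)
F2 = F1 ∪ {above(c,d), above(f,d), clear(f,f), marked(f), near(c), near(f)}  (24 atoms)
goal ⊆ F2  ⇒  h_max = 2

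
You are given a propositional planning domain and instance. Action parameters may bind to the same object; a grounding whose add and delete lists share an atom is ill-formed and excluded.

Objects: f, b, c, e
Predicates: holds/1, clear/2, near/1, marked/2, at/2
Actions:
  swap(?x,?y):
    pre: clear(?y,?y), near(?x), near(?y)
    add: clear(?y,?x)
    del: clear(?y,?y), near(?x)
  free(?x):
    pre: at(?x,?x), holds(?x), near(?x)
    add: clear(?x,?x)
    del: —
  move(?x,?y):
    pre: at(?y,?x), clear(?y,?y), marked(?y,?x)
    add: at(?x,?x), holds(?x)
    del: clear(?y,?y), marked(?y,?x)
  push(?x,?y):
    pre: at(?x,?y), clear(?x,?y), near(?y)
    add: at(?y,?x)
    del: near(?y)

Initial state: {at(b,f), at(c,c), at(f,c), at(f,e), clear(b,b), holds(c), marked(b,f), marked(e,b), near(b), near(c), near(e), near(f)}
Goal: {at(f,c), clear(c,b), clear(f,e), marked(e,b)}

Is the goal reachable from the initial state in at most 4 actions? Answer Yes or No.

1. free(c)  →  {at(b,f), at(c,c), at(f,c), at(f,e), clear(b,b), clear(c,c), holds(c), marked(b,f), marked(e,b), near(b), near(c), near(e), near(f)}
2. swap(b,c)  →  {at(b,f), at(c,c), at(f,c), at(f,e), clear(b,b), clear(c,b), holds(c), marked(b,f), marked(e,b), near(c), near(e), near(f)}
3. move(f,b)  →  {at(b,f), at(c,c), at(f,c), at(f,e), at(f,f), clear(c,b), holds(c), holds(f), marked(e,b), near(c), near(e), near(f)}
4. free(f)  →  {at(b,f), at(c,c), at(f,c), at(f,e), at(f,f), clear(c,b), clear(f,f), holds(c), holds(f), marked(e,b), near(c), near(e), near(f)}
5. swap(e,f)  →  {at(b,f), at(c,c), at(f,c), at(f,e), at(f,f), clear(c,b), clear(f,e), holds(c), holds(f), marked(e,b), near(c), near(f)}
optimal plan length = 5; 5 > 4

No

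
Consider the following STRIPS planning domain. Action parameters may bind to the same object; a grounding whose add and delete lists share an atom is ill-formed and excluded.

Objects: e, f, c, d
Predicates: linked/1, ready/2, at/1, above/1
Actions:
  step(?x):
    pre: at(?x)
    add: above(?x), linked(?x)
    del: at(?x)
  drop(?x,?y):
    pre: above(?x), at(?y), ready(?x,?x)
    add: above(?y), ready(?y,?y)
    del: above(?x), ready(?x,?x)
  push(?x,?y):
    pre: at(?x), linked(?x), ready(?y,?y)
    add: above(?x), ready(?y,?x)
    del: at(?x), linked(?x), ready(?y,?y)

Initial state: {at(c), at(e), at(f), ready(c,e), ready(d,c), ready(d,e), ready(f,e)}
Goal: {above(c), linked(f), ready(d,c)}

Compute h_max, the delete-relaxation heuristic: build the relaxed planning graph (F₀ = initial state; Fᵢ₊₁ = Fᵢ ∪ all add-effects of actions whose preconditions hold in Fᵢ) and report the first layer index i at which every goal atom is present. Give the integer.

F0 = init (7 atoms)
F1 = F0 ∪ {above(c), above(e), above(f), linked(c), linked(e), linked(f)}  (13 atoms)
goal ⊆ F1  ⇒  h_max = 1

1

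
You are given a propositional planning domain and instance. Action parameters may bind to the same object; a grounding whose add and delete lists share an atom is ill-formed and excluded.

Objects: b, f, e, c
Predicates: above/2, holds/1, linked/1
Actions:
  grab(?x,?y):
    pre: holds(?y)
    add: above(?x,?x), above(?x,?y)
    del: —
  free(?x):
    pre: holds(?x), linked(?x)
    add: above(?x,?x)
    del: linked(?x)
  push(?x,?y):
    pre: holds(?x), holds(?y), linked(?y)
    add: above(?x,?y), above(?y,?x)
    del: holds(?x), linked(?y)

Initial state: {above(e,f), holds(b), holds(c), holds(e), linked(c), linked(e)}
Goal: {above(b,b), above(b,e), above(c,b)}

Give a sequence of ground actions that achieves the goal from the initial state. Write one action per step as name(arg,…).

1. grab(b,e)  →  {above(b,b), above(b,e), above(e,f), holds(b), holds(c), holds(e), linked(c), linked(e)}
2. grab(c,b)  →  {above(b,b), above(b,e), above(c,b), above(c,c), above(e,f), holds(b), holds(c), holds(e), linked(c), linked(e)}

grab(b,e); grab(c,b)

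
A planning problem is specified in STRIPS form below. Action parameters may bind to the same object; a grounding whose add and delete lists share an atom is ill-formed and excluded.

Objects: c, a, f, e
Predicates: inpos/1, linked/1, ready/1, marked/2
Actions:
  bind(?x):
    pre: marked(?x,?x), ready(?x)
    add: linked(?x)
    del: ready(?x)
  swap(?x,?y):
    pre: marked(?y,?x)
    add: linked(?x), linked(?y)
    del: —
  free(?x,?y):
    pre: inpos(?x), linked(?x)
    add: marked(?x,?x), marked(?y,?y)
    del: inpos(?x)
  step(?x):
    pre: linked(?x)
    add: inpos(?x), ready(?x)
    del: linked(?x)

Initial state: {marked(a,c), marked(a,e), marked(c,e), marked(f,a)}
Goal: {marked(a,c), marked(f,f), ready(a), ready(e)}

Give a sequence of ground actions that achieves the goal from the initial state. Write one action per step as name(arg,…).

1. swap(c,a)  →  {linked(a), linked(c), marked(a,c), marked(a,e), marked(c,e), marked(f,a)}
2. step(a)  →  {inpos(a), linked(c), marked(a,c), marked(a,e), marked(c,e), marked(f,a), ready(a)}
3. swap(e,a)  →  {inpos(a), linked(a), linked(c), linked(e), marked(a,c), marked(a,e), marked(c,e), marked(f,a), ready(a)}
4. free(a,f)  →  {linked(a), linked(c), linked(e), marked(a,a), marked(a,c), marked(a,e), marked(c,e), marked(f,a), marked(f,f), ready(a)}
5. step(e)  →  {inpos(e), linked(a), linked(c), marked(a,a), marked(a,c), marked(a,e), marked(c,e), marked(f,a), marked(f,f), ready(a), ready(e)}

swap(c,a); step(a); swap(e,a); free(a,f); step(e)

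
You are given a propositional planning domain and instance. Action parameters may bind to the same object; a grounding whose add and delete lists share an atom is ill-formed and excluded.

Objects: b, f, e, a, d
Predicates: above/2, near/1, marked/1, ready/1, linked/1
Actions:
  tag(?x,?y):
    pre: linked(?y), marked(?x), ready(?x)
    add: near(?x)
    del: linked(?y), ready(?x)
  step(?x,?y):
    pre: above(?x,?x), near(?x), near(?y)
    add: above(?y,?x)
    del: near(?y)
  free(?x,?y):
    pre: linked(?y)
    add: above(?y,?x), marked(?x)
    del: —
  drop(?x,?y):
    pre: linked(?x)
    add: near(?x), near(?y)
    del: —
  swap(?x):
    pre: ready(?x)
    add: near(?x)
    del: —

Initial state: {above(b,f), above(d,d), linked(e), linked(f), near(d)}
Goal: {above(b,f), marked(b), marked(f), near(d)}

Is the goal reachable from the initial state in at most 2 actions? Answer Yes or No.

1. free(b,f)  →  {above(b,f), above(d,d), above(f,b), linked(e), linked(f), marked(b), near(d)}
2. free(f,f)  →  {above(b,f), above(d,d), above(f,b), above(f,f), linked(e), linked(f), marked(b), marked(f), near(d)}
optimal plan length = 2; 2 ≤ 2

Yes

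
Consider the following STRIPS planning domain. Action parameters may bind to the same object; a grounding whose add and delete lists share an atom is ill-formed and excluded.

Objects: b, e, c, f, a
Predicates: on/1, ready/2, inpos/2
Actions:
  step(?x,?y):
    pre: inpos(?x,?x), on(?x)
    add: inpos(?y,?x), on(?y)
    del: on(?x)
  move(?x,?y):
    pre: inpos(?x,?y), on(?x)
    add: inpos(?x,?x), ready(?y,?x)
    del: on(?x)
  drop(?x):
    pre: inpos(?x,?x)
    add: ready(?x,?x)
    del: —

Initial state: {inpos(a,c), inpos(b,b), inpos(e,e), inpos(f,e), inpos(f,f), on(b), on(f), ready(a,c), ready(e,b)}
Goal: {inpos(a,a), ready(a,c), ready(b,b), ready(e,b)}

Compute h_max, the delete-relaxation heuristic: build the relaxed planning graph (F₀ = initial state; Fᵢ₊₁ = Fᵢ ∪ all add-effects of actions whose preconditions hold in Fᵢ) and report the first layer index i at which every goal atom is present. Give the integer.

2

F0 = init (9 atoms)
F1 = F0 ∪ {inpos(a,b), inpos(a,f), inpos(b,f), inpos(c,b), inpos(c,f), inpos(e,b), inpos(e,f), inpos(f,b), on(a), on(c), on(e), ready(b,b), ready(e,e), ready(e,f), ready(f,f)}  (24 atoms)
F2 = F1 ∪ {inpos(a,a), inpos(a,e), inpos(b,e), inpos(c,c), inpos(c,e), ready(b,a), ready(b,c), ready(b,e), ready(b,f), ready(c,a), ready(f,a), ready(f,b), ready(f,c), ready(f,e)}  (38 atoms)
goal ⊆ F2  ⇒  h_max = 2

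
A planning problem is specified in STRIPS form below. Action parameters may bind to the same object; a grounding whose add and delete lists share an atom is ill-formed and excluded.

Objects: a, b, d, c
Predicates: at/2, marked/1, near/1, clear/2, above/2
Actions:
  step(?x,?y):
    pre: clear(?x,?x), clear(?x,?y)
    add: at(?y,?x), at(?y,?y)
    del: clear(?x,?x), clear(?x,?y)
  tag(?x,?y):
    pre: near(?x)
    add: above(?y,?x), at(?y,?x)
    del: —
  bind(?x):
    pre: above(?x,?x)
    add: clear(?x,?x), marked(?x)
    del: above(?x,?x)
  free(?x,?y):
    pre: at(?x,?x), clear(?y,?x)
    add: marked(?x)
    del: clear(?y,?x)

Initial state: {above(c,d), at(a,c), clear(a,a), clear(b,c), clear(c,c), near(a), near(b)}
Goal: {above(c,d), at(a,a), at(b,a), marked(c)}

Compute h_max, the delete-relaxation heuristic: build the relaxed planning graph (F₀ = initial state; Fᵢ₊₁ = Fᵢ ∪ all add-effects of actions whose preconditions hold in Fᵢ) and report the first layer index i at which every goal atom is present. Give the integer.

2

F0 = init (7 atoms)
F1 = F0 ∪ {above(a,a), above(a,b), above(b,a), above(b,b), above(c,a), above(c,b), above(d,a), above(d,b), at(a,a), at(a,b), at(b,a), at(b,b), at(c,a), at(c,b), at(c,c), at(d,a), at(d,b)}  (24 atoms)
F2 = F1 ∪ {clear(b,b), marked(a), marked(b), marked(c)}  (28 atoms)
goal ⊆ F2  ⇒  h_max = 2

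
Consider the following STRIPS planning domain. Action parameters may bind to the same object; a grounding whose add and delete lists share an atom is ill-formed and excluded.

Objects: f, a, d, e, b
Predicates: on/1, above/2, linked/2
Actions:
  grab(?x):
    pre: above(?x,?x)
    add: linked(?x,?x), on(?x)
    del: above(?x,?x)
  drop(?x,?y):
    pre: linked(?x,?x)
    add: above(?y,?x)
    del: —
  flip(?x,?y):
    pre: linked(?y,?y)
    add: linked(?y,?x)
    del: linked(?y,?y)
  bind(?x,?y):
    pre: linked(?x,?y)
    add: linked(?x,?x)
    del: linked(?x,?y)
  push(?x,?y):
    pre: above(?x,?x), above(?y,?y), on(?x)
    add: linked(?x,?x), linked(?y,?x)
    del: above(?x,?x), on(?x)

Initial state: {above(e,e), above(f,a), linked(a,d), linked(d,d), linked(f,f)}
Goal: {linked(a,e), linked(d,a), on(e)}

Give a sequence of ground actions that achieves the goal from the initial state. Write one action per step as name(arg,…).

1. grab(e)  →  {above(f,a), linked(a,d), linked(d,d), linked(e,e), linked(f,f), on(e)}
2. flip(a,d)  →  {above(f,a), linked(a,d), linked(d,a), linked(e,e), linked(f,f), on(e)}
3. bind(a,d)  →  {above(f,a), linked(a,a), linked(d,a), linked(e,e), linked(f,f), on(e)}
4. flip(e,a)  →  {above(f,a), linked(a,e), linked(d,a), linked(e,e), linked(f,f), on(e)}

grab(e); flip(a,d); bind(a,d); flip(e,a)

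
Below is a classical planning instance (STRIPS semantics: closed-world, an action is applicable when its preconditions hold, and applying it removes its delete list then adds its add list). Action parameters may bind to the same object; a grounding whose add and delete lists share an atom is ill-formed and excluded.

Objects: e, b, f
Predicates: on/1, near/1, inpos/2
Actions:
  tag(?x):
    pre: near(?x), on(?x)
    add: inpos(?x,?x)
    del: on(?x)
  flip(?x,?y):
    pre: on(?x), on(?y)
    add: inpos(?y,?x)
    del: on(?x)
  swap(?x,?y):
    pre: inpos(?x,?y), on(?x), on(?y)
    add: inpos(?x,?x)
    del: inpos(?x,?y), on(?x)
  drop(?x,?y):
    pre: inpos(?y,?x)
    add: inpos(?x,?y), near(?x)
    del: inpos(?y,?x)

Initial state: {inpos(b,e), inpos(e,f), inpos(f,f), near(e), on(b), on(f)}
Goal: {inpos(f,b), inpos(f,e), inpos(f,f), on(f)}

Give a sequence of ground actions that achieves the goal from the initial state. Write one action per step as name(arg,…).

flip(b,f); drop(f,e)

1. flip(b,f)  →  {inpos(b,e), inpos(e,f), inpos(f,b), inpos(f,f), near(e), on(f)}
2. drop(f,e)  →  {inpos(b,e), inpos(f,b), inpos(f,e), inpos(f,f), near(e), near(f), on(f)}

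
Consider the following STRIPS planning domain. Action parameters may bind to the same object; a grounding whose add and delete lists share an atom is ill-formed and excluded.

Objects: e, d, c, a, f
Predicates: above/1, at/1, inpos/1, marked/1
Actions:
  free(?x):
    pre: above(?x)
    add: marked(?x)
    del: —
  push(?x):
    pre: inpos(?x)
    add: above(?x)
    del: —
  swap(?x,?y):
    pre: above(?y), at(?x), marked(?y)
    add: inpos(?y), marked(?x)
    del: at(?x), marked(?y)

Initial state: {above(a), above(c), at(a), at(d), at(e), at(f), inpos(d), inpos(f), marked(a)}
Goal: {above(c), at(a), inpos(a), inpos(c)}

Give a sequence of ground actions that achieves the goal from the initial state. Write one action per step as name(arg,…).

free(c); swap(e,c); swap(d,a)

1. free(c)  →  {above(a), above(c), at(a), at(d), at(e), at(f), inpos(d), inpos(f), marked(a), marked(c)}
2. swap(e,c)  →  {above(a), above(c), at(a), at(d), at(f), inpos(c), inpos(d), inpos(f), marked(a), marked(e)}
3. swap(d,a)  →  {above(a), above(c), at(a), at(f), inpos(a), inpos(c), inpos(d), inpos(f), marked(d), marked(e)}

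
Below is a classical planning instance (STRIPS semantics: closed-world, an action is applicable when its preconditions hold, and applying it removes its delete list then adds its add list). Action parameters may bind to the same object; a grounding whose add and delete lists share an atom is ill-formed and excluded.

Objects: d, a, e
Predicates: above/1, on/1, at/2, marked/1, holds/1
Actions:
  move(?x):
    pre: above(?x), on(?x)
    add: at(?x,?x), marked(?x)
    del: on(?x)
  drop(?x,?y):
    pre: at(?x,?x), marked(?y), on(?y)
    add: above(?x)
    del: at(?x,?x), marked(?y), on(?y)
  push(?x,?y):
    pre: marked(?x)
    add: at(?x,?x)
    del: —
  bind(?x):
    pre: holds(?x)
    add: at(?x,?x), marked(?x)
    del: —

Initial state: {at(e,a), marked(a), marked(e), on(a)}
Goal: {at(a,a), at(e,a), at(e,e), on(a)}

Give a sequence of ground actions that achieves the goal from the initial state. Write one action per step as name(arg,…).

1. push(a,d)  →  {at(a,a), at(e,a), marked(a), marked(e), on(a)}
2. push(e,d)  →  {at(a,a), at(e,a), at(e,e), marked(a), marked(e), on(a)}

push(a,d); push(e,d)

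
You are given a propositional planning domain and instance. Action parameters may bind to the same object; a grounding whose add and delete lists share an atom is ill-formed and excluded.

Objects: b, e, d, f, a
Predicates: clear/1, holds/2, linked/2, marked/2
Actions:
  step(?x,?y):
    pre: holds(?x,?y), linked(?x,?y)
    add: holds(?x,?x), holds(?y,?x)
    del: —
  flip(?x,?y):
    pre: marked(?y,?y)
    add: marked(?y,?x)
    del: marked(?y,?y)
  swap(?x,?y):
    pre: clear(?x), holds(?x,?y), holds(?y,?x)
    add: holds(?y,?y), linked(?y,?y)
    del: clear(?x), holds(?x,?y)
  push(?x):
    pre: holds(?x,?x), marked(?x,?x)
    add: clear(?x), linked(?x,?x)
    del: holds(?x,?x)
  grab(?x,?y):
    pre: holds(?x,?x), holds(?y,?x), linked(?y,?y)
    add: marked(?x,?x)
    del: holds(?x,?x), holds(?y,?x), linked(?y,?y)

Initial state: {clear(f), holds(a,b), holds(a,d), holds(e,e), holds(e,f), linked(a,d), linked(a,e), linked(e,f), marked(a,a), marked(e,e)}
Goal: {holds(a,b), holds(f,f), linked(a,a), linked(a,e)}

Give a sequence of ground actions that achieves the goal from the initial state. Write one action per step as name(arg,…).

step(e,f); step(a,d); push(e); swap(e,f); push(a)

1. step(e,f)  →  {clear(f), holds(a,b), holds(a,d), holds(e,e), holds(e,f), holds(f,e), linked(a,d), linked(a,e), linked(e,f), marked(a,a), marked(e,e)}
2. step(a,d)  →  {clear(f), holds(a,a), holds(a,b), holds(a,d), holds(d,a), holds(e,e), holds(e,f), holds(f,e), linked(a,d), linked(a,e), linked(e,f), marked(a,a), marked(e,e)}
3. push(e)  →  {clear(e), clear(f), holds(a,a), holds(a,b), holds(a,d), holds(d,a), holds(e,f), holds(f,e), linked(a,d), linked(a,e), linked(e,e), linked(e,f), marked(a,a), marked(e,e)}
4. swap(e,f)  →  {clear(f), holds(a,a), holds(a,b), holds(a,d), holds(d,a), holds(f,e), holds(f,f), linked(a,d), linked(a,e), linked(e,e), linked(e,f), linked(f,f), marked(a,a), marked(e,e)}
5. push(a)  →  {clear(a), clear(f), holds(a,b), holds(a,d), holds(d,a), holds(f,e), holds(f,f), linked(a,a), linked(a,d), linked(a,e), linked(e,e), linked(e,f), linked(f,f), marked(a,a), marked(e,e)}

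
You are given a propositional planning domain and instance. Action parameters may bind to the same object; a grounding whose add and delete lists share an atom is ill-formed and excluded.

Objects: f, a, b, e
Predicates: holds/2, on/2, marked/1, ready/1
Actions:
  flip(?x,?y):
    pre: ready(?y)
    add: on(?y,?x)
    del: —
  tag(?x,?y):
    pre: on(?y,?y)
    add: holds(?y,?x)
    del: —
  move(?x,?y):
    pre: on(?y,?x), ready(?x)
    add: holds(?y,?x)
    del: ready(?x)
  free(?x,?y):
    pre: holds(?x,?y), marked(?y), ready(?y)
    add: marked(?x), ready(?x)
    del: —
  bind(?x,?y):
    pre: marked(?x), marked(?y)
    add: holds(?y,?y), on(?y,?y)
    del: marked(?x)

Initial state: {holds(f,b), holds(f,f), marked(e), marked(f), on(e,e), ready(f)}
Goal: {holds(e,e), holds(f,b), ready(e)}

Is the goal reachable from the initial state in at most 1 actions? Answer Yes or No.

No

1. tag(f,e)  →  {holds(e,f), holds(f,b), holds(f,f), marked(e), marked(f), on(e,e), ready(f)}
2. tag(e,e)  →  {holds(e,e), holds(e,f), holds(f,b), holds(f,f), marked(e), marked(f), on(e,e), ready(f)}
3. free(e,f)  →  {holds(e,e), holds(e,f), holds(f,b), holds(f,f), marked(e), marked(f), on(e,e), ready(e), ready(f)}
optimal plan length = 3; 3 > 1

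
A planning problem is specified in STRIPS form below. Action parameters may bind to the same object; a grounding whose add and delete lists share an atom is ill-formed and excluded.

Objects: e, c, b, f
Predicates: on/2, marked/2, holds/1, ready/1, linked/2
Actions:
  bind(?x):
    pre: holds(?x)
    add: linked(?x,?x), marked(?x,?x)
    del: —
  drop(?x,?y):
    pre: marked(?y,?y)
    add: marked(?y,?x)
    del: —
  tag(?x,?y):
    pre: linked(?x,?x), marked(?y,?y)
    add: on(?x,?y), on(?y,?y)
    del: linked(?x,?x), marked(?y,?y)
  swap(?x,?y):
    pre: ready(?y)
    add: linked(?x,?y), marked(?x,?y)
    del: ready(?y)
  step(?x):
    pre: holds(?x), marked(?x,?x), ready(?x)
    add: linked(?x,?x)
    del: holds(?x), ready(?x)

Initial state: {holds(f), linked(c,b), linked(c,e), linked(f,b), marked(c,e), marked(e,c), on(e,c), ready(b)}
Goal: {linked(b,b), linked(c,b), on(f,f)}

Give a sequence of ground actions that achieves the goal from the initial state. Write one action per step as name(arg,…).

1. bind(f)  →  {holds(f), linked(c,b), linked(c,e), linked(f,b), linked(f,f), marked(c,e), marked(e,c), marked(f,f), on(e,c), ready(b)}
2. tag(f,f)  →  {holds(f), linked(c,b), linked(c,e), linked(f,b), marked(c,e), marked(e,c), on(e,c), on(f,f), ready(b)}
3. swap(b,b)  →  {holds(f), linked(b,b), linked(c,b), linked(c,e), linked(f,b), marked(b,b), marked(c,e), marked(e,c), on(e,c), on(f,f)}

bind(f); tag(f,f); swap(b,b)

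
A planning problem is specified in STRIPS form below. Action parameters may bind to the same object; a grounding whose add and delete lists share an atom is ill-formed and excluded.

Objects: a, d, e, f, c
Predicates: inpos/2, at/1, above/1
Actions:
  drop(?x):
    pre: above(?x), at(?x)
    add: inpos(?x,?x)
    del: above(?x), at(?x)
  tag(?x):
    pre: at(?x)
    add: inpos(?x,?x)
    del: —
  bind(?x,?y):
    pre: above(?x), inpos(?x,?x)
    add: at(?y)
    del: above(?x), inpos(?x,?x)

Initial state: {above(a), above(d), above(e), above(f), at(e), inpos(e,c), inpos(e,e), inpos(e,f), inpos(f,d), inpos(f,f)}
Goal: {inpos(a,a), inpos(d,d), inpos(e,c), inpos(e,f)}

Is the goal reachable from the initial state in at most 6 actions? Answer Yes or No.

1. bind(e,a)  →  {above(a), above(d), above(f), at(a), at(e), inpos(e,c), inpos(e,f), inpos(f,d), inpos(f,f)}
2. drop(a)  →  {above(d), above(f), at(e), inpos(a,a), inpos(e,c), inpos(e,f), inpos(f,d), inpos(f,f)}
3. bind(f,d)  →  {above(d), at(d), at(e), inpos(a,a), inpos(e,c), inpos(e,f), inpos(f,d)}
4. drop(d)  →  {at(e), inpos(a,a), inpos(d,d), inpos(e,c), inpos(e,f), inpos(f,d)}
optimal plan length = 4; 4 ≤ 6

Yes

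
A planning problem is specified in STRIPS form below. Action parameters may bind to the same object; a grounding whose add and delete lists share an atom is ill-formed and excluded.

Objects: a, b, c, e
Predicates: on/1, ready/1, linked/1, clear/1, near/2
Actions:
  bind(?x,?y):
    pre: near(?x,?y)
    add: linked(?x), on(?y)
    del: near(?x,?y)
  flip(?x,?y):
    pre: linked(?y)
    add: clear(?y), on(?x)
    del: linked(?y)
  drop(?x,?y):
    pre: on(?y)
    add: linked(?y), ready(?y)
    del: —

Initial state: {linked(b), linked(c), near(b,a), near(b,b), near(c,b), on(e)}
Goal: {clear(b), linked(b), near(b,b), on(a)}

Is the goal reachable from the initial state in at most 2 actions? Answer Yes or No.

Yes

1. flip(a,b)  →  {clear(b), linked(c), near(b,a), near(b,b), near(c,b), on(a), on(e)}
2. bind(b,a)  →  {clear(b), linked(b), linked(c), near(b,b), near(c,b), on(a), on(e)}
optimal plan length = 2; 2 ≤ 2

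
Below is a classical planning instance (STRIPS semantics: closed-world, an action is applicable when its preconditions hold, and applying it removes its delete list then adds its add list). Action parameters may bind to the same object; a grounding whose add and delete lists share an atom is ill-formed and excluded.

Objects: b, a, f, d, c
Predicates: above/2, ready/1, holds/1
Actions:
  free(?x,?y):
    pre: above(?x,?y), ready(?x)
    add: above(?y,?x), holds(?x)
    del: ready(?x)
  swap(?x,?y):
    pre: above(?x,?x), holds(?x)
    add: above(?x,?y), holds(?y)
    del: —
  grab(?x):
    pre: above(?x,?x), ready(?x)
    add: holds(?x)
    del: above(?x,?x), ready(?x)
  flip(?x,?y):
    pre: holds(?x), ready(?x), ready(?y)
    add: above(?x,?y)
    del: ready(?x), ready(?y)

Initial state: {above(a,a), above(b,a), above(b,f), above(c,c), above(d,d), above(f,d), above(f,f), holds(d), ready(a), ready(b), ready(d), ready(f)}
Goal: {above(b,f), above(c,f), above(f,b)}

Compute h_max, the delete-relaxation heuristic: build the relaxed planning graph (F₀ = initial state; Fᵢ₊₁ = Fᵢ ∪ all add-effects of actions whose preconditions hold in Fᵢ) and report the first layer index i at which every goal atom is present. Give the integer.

2

F0 = init (12 atoms)
F1 = F0 ∪ {above(a,b), above(d,a), above(d,b), above(d,c), above(d,f), above(f,b), holds(a), holds(b), holds(c), holds(f)}  (22 atoms)
F2 = F1 ∪ {above(a,c), above(a,d), above(a,f), above(b,b), above(b,d), above(c,a), above(c,b), above(c,d), above(c,f), above(f,a), above(f,c)}  (33 atoms)
goal ⊆ F2  ⇒  h_max = 2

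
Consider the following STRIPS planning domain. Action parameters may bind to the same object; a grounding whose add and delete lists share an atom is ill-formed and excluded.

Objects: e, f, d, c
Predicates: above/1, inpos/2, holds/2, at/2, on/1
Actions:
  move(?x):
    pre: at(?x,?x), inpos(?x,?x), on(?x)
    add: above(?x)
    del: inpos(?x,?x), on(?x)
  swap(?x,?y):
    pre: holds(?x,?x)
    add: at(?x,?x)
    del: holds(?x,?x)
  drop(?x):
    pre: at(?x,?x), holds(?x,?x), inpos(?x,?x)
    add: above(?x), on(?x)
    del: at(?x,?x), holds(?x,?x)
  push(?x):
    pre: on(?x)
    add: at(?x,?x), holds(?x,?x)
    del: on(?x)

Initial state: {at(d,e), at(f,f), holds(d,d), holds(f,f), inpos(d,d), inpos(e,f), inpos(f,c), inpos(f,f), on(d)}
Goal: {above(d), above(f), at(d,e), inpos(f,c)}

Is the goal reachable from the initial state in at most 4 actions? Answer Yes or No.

Yes

1. swap(d,e)  →  {at(d,d), at(d,e), at(f,f), holds(f,f), inpos(d,d), inpos(e,f), inpos(f,c), inpos(f,f), on(d)}
2. move(d)  →  {above(d), at(d,d), at(d,e), at(f,f), holds(f,f), inpos(e,f), inpos(f,c), inpos(f,f)}
3. drop(f)  →  {above(d), above(f), at(d,d), at(d,e), inpos(e,f), inpos(f,c), inpos(f,f), on(f)}
optimal plan length = 3; 3 ≤ 4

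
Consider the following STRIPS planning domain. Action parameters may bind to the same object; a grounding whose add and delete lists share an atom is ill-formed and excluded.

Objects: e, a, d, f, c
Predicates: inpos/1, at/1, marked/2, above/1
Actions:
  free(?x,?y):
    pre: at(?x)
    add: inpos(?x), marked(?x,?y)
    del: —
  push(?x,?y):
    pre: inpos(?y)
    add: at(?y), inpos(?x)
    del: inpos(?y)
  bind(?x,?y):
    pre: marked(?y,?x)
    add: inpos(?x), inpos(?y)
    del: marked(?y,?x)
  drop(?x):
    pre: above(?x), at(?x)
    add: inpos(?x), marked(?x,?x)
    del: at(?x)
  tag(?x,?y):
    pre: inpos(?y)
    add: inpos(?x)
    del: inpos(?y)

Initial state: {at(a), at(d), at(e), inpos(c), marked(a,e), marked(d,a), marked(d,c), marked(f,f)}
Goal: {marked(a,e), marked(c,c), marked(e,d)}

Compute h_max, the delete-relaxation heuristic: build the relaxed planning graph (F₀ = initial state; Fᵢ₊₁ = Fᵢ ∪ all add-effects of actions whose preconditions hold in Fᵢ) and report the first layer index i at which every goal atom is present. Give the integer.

F0 = init (8 atoms)
F1 = F0 ∪ {at(c), inpos(a), inpos(d), inpos(e), inpos(f), marked(a,a), marked(a,c), marked(a,d), marked(a,f), marked(d,d), marked(d,e), marked(d,f), marked(e,a), marked(e,c), marked(e,d), marked(e,e), marked(e,f)}  (25 atoms)
F2 = F1 ∪ {at(f), marked(c,a), marked(c,c), marked(c,d), marked(c,e), marked(c,f)}  (31 atoms)
goal ⊆ F2  ⇒  h_max = 2

2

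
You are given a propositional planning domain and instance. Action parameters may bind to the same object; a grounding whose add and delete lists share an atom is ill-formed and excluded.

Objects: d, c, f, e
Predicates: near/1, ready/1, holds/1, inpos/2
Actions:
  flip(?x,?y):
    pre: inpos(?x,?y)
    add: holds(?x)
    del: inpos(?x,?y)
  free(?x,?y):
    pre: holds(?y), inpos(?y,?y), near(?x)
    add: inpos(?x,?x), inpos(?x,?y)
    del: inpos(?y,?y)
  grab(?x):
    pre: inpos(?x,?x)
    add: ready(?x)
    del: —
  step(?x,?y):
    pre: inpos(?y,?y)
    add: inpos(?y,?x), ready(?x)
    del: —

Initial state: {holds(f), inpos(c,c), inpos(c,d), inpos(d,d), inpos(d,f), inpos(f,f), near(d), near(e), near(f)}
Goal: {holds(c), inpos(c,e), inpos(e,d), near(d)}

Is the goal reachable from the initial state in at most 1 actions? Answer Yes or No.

No

1. flip(d,f)  →  {holds(d), holds(f), inpos(c,c), inpos(c,d), inpos(d,d), inpos(f,f), near(d), near(e), near(f)}
2. flip(c,d)  →  {holds(c), holds(d), holds(f), inpos(c,c), inpos(d,d), inpos(f,f), near(d), near(e), near(f)}
3. free(e,d)  →  {holds(c), holds(d), holds(f), inpos(c,c), inpos(e,d), inpos(e,e), inpos(f,f), near(d), near(e), near(f)}
4. step(e,c)  →  {holds(c), holds(d), holds(f), inpos(c,c), inpos(c,e), inpos(e,d), inpos(e,e), inpos(f,f), near(d), near(e), near(f), ready(e)}
optimal plan length = 4; 4 > 1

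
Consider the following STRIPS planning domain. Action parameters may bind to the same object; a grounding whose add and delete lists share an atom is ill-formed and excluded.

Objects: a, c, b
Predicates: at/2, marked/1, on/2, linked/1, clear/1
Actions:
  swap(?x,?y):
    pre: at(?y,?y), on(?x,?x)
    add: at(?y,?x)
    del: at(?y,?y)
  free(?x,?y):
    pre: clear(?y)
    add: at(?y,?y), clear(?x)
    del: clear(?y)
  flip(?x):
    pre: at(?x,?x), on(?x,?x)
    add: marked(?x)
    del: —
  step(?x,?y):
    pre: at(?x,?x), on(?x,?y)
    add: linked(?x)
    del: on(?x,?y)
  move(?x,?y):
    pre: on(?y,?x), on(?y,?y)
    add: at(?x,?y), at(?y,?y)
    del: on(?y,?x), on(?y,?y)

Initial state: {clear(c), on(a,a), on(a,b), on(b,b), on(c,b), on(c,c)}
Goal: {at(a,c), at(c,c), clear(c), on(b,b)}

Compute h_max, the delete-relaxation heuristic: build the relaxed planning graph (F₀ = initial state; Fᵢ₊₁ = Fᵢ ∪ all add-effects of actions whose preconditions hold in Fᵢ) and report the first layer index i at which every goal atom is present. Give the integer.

2

F0 = init (6 atoms)
F1 = F0 ∪ {at(a,a), at(b,a), at(b,b), at(b,c), at(c,c), clear(a), clear(b)}  (13 atoms)
F2 = F1 ∪ {at(a,b), at(a,c), at(c,a), at(c,b), linked(a), linked(b), linked(c), marked(a), marked(b), marked(c)}  (23 atoms)
goal ⊆ F2  ⇒  h_max = 2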